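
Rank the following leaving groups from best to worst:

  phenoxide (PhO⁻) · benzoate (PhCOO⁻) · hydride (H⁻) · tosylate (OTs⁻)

tosylate (OTs⁻) > benzoate (PhCOO⁻) > phenoxide (PhO⁻) > hydride (H⁻)

Rank by basicity of the departing species: weakest base leaves most easily.
tosylate (OTs⁻): pKₐ(p-CH₃C₆H₄SO₃H (TsOH)) ≈ -2.8
benzoate (PhCOO⁻): pKₐ(C₆H₅COOH) ≈ 4.2
phenoxide (PhO⁻): pKₐ(C₆H₅OH (phenol)) ≈ 10
hydride (H⁻): pKₐ(H₂) ≈ 36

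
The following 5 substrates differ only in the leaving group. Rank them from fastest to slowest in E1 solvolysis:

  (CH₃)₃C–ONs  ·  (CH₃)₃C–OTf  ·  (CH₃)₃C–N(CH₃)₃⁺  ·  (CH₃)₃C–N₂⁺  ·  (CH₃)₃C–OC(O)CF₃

(CH₃)₃C–N₂⁺ > (CH₃)₃C–OTf > (CH₃)₃C–ONs > (CH₃)₃C–OC(O)CF₃ > (CH₃)₃C–N(CH₃)₃⁺

Identical carbon frameworks mean the comparison reduces to leaving-group quality.
The more stable X⁻ (or X) is on its own — i.e. the weaker a base it is — the better a leaving group it makes.
(CH₃)₃C–N₂⁺ loses N₂: no meaningful conjugate acid; N₂ departs as an exceptionally stable neutral molecule
(CH₃)₃C–OTf loses OTf⁻: pKₐ(CF₃SO₃H (triflic acid)) ≈ -14
(CH₃)₃C–ONs loses ONs⁻: pKₐ(p-O₂NC₆H₄SO₃H) ≈ -3.5
(CH₃)₃C–OC(O)CF₃ loses CF₃COO⁻: pKₐ(CF₃COOH) ≈ 0.2
(CH₃)₃C–N(CH₃)₃⁺ loses NR'₃: pKₐ(R'₃NH⁺) ≈ 10.7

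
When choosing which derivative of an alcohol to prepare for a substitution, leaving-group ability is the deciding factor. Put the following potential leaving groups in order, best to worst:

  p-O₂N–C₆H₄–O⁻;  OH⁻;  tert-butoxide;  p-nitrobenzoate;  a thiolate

p-nitrobenzoate > p-O₂N–C₆H₄–O⁻ > a thiolate > OH⁻ > tert-butoxide

A good leaving group is a weak base: the lower the pKₐ of its conjugate acid, the more readily it departs.
p-nitrobenzoate: pKₐ(p-nitrobenzoic acid) ≈ 3.4 — electron-withdrawing nitro group stabilises the carboxylate
p-O₂N–C₆H₄–O⁻: pKₐ(p-nitrophenol) ≈ 7.2 — nitro group delocalises the charge; the classic chromogenic LG
a thiolate: pKₐ(RSH (a thiol)) ≈ 10.5 — moderately basic; rarely leaves without activation
OH⁻: pKₐ(H₂O) ≈ 15.7 — strong base; essentially never leaves without prior activation
tert-butoxide: pKₐ(t-BuOH) ≈ 18 — bulky, strongly basic alkoxide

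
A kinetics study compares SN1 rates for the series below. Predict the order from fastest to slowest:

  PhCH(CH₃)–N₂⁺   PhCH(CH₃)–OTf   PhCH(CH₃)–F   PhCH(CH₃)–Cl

Same R in every case — rank the leaving groups.
A good leaving group is a weak base: the lower the pKₐ of its conjugate acid, the more readily it departs.
PhCH(CH₃)–N₂⁺ loses N₂: no meaningful conjugate acid; N₂ departs as an exceptionally stable neutral molecule
PhCH(CH₃)–OTf loses OTf⁻: pKₐ(CF₃SO₃H (triflic acid)) ≈ -14
PhCH(CH₃)–Cl loses Cl⁻: pKₐ(HCl) ≈ -7
PhCH(CH₃)–F loses F⁻: pKₐ(HF) ≈ 3.2

PhCH(CH₃)–N₂⁺ > PhCH(CH₃)–OTf > PhCH(CH₃)–Cl > PhCH(CH₃)–F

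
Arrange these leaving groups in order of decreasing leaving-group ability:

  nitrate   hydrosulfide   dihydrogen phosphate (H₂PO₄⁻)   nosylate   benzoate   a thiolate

nosylate > nitrate > dihydrogen phosphate (H₂PO₄⁻) > benzoate > hydrosulfide > a thiolate

A good leaving group is a weak base: the lower the pKₐ of its conjugate acid, the more readily it departs.
nosylate: pKₐ(p-O₂NC₆H₄SO₃H) ≈ -3.5
nitrate: pKₐ(HNO₃) ≈ -1.3
dihydrogen phosphate (H₂PO₄⁻): pKₐ(H₃PO₄) ≈ 2.1 — moderate base; biological leaving group after further activation
benzoate: pKₐ(C₆H₅COOH) ≈ 4.2 — aryl carboxylate
hydrosulfide: pKₐ(H₂S) ≈ 7 — larger and more polarisable than the oxygen analogue
a thiolate: pKₐ(RSH (a thiol)) ≈ 10.5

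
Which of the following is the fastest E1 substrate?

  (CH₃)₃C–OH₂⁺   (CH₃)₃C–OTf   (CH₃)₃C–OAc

(CH₃)₃C–OTf

Identical carbon frameworks mean the comparison reduces to leaving-group quality.
Rank by basicity of the departing species: weakest base leaves most easily.
(CH₃)₃C–OTf loses OTf⁻: pKₐ(CF₃SO₃H (triflic acid)) ≈ -14
(CH₃)₃C–OH₂⁺ loses H₂O: pKₐ(H₃O⁺) ≈ -1.7
(CH₃)₃C–OAc loses AcO⁻: pKₐ(CH₃COOH) ≈ 4.8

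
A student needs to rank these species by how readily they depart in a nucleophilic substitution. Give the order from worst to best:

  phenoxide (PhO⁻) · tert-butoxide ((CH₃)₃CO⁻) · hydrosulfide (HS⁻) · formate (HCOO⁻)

tert-butoxide ((CH₃)₃CO⁻) < phenoxide (PhO⁻) < hydrosulfide (HS⁻) < formate (HCOO⁻)

A good leaving group is a weak base: the lower the pKₐ of its conjugate acid, the more readily it departs.
formate (HCOO⁻): pKₐ(HCOOH) ≈ 3.8
hydrosulfide (HS⁻): pKₐ(H₂S) ≈ 7 — larger and more polarisable than the oxygen analogue
phenoxide (PhO⁻): pKₐ(C₆H₅OH (phenol)) ≈ 10 — resonance into the ring helps, but still a poor LG
tert-butoxide ((CH₃)₃CO⁻): pKₐ(t-BuOH) ≈ 18 — bulky, strongly basic alkoxide
Listed from poorest to best leaving group as asked.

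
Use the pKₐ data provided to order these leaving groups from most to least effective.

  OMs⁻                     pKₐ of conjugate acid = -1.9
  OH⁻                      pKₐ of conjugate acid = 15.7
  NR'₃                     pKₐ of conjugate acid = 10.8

Lower conjugate-acid pKₐ ⇒ weaker base ⇒ better leaving group.
Sorting by the given values: OMs⁻ (-1.9), NR'₃ (10.8), OH⁻ (15.7).

OMs⁻ > NR'₃ > OH⁻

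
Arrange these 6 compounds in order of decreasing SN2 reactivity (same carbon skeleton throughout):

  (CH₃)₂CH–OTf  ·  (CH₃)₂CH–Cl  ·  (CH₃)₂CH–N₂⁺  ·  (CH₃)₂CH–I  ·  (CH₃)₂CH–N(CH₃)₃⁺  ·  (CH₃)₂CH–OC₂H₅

(CH₃)₂CH–N₂⁺ > (CH₃)₂CH–OTf > (CH₃)₂CH–I > (CH₃)₂CH–Cl > (CH₃)₂CH–N(CH₃)₃⁺ > (CH₃)₂CH–OC₂H₅

The skeletons are identical, so relative rate is governed entirely by leaving-group ability.
A good leaving group is a weak base: the lower the pKₐ of its conjugate acid, the more readily it departs.
(CH₃)₂CH–N₂⁺ loses N₂: no meaningful conjugate acid; N₂ departs as an exceptionally stable neutral molecule
(CH₃)₂CH–OTf loses OTf⁻: pKₐ(CF₃SO₃H (triflic acid)) ≈ -14
(CH₃)₂CH–I loses I⁻: pKₐ(HI) ≈ -10
(CH₃)₂CH–Cl loses Cl⁻: pKₐ(HCl) ≈ -7
(CH₃)₂CH–N(CH₃)₃⁺ loses NR'₃: pKₐ(R'₃NH⁺) ≈ 10.7
(CH₃)₂CH–OC₂H₅ loses CH₃CH₂O⁻: pKₐ(CH₃CH₂OH) ≈ 16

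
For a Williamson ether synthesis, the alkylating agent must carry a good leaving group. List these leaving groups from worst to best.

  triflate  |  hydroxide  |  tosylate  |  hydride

hydride < hydroxide < tosylate < triflate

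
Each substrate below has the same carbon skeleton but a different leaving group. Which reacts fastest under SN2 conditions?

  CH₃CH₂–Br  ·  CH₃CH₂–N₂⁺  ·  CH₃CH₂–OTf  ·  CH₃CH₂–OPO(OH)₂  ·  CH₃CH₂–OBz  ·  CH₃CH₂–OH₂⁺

CH₃CH₂–N₂⁺

Identical carbon frameworks mean the comparison reduces to leaving-group quality.
The more stable X⁻ (or X) is on its own — i.e. the weaker a base it is — the better a leaving group it makes.
CH₃CH₂–N₂⁺ loses N₂: no meaningful conjugate acid; N₂ departs as an exceptionally stable neutral molecule
CH₃CH₂–OTf loses OTf⁻: pKₐ(CF₃SO₃H (triflic acid)) ≈ -14
CH₃CH₂–Br loses Br⁻: pKₐ(HBr) ≈ -9
CH₃CH₂–OH₂⁺ loses H₂O: pKₐ(H₃O⁺) ≈ -1.7
CH₃CH₂–OPO(OH)₂ loses H₂PO₄⁻: pKₐ(H₃PO₄) ≈ 2.1
CH₃CH₂–OBz loses PhCOO⁻: pKₐ(C₆H₅COOH) ≈ 4.2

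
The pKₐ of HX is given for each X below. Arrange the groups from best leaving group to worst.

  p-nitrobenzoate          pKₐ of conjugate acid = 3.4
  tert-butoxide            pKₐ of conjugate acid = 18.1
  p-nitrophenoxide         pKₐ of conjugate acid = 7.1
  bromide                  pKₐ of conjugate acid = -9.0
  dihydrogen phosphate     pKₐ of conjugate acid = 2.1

bromide > dihydrogen phosphate > p-nitrobenzoate > p-nitrophenoxide > tert-butoxide

Lower conjugate-acid pKₐ ⇒ weaker base ⇒ better leaving group.
Sorting by the given values: bromide (-9.0), dihydrogen phosphate (2.1), p-nitrobenzoate (3.4), p-nitrophenoxide (7.1), tert-butoxide (18.1).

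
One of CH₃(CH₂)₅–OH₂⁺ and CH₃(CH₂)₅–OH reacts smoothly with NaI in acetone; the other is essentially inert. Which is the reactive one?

CH₃(CH₂)₅–OH₂⁺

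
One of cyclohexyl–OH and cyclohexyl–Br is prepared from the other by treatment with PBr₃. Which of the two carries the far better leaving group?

From cyclohexyl–OH the departing group would be OH⁻ (pKₐ(H₂O) ≈ 15.7). Strong base; essentially never leaves without prior activation.
From cyclohexyl–Br the leaving group is Br⁻ (pKₐ(HBr) ≈ -9). Weak base; good leaving group.
Treatment with PBr₃ works by replacing the hydroxyl with bromide, making cyclohexyl–Br enormously more reactive.

cyclohexyl–Br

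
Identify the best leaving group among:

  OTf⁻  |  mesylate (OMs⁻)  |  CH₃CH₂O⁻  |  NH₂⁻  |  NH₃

Rank by basicity of the departing species: weakest base leaves most easily.
OTf⁻: pKₐ(CF₃SO₃H (triflic acid)) ≈ -14
mesylate (OMs⁻): pKₐ(CH₃SO₃H (MsOH)) ≈ -1.9
NH₃: pKₐ(NH₄⁺) ≈ 9.2
CH₃CH₂O⁻: pKₐ(CH₃CH₂OH) ≈ 16
NH₂⁻: pKₐ(NH₃) ≈ 38

OTf⁻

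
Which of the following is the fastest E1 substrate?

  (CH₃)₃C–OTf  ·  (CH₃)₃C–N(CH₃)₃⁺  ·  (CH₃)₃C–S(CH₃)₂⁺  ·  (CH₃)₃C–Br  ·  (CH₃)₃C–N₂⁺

Same R in every case — rank the leaving groups.
A good leaving group is a weak base: the lower the pKₐ of its conjugate acid, the more readily it departs.
(CH₃)₃C–N₂⁺ loses N₂: no meaningful conjugate acid; N₂ departs as an exceptionally stable neutral molecule
(CH₃)₃C–OTf loses OTf⁻: pKₐ(CF₃SO₃H (triflic acid)) ≈ -14
(CH₃)₃C–Br loses Br⁻: pKₐ(HBr) ≈ -9
(CH₃)₃C–S(CH₃)₂⁺ loses SR'₂: pKₐ(R'₂SH⁺) ≈ -7
(CH₃)₃C–N(CH₃)₃⁺ loses NR'₃: pKₐ(R'₃NH⁺) ≈ 10.7

(CH₃)₃C–N₂⁺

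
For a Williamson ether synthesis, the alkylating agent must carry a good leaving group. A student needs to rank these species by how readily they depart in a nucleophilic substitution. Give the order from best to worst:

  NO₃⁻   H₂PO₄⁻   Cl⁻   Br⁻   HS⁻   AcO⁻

Br⁻: pKₐ(HBr) ≈ -9
Cl⁻: pKₐ(HCl) ≈ -7 — moderately weak base
NO₃⁻: pKₐ(HNO₃) ≈ -1.3
H₂PO₄⁻: pKₐ(H₃PO₄) ≈ 2.1 — moderate base; biological leaving group after further activation
AcO⁻: pKₐ(CH₃COOH) ≈ 4.8 — resonance-stabilised but still a weak base
HS⁻: pKₐ(H₂S) ≈ 7 — larger and more polarisable than the oxygen analogue

Br⁻ > Cl⁻ > NO₃⁻ > H₂PO₄⁻ > AcO⁻ > HS⁻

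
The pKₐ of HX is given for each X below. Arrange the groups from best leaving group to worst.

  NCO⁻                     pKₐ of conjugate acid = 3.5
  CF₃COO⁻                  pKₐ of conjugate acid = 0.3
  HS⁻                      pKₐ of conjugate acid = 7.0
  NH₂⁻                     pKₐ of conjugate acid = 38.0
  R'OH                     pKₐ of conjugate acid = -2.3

R'OH > CF₃COO⁻ > NCO⁻ > HS⁻ > NH₂⁻

Lower conjugate-acid pKₐ ⇒ weaker base ⇒ better leaving group.
Sorting by the given values: R'OH (-2.3), CF₃COO⁻ (0.3), NCO⁻ (3.5), HS⁻ (7.0), NH₂⁻ (38.0).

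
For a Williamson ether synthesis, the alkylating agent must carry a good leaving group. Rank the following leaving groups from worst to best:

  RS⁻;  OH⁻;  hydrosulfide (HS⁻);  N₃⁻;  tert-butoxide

tert-butoxide < OH⁻ < RS⁻ < hydrosulfide (HS⁻) < N₃⁻

The more stable X⁻ (or X) is on its own — i.e. the weaker a base it is — the better a leaving group it makes.
N₃⁻: pKₐ(HN₃) ≈ 4.7 — linear, resonance-stabilised
hydrosulfide (HS⁻): pKₐ(H₂S) ≈ 7 — larger and more polarisable than the oxygen analogue
RS⁻: pKₐ(RSH (a thiol)) ≈ 10.5 — moderately basic; rarely leaves without activation
OH⁻: pKₐ(H₂O) ≈ 15.7
tert-butoxide: pKₐ(t-BuOH) ≈ 18
The question asks for worst first, so the sequence is read in increasing leaving-group ability.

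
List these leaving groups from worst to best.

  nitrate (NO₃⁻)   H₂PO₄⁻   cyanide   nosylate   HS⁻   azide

A good leaving group is a weak base: the lower the pKₐ of its conjugate acid, the more readily it departs.
nosylate: pKₐ(p-O₂NC₆H₄SO₃H) ≈ -3.5
nitrate (NO₃⁻): pKₐ(HNO₃) ≈ -1.3
H₂PO₄⁻: pKₐ(H₃PO₄) ≈ 2.1
azide: pKₐ(HN₃) ≈ 4.7
HS⁻: pKₐ(H₂S) ≈ 7
cyanide: pKₐ(HCN) ≈ 9.2
Reversing gives the worst-to-best order requested.

cyanide < HS⁻ < azide < H₂PO₄⁻ < nitrate (NO₃⁻) < nosylate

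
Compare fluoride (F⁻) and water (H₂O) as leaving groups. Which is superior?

water (H₂O)

water (H₂O) is the better leaving group.
pKₐ(H₃O⁺) ≈ -1.7 versus pKₐ(HF) ≈ 3.2: water (H₂O) is the much weaker base.
Neutral; leaves from a protonated alcohol (R–OH₂⁺).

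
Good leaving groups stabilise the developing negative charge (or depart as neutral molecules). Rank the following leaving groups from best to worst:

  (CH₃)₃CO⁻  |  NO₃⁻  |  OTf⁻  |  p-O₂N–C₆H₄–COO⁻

OTf⁻ > NO₃⁻ > p-O₂N–C₆H₄–COO⁻ > (CH₃)₃CO⁻

A good leaving group is a weak base: the lower the pKₐ of its conjugate acid, the more readily it departs.
OTf⁻: pKₐ(CF₃SO₃H (triflic acid)) ≈ -14
NO₃⁻: pKₐ(HNO₃) ≈ -1.3
p-O₂N–C₆H₄–COO⁻: pKₐ(p-nitrobenzoic acid) ≈ 3.4 — electron-withdrawing nitro group stabilises the carboxylate
(CH₃)₃CO⁻: pKₐ(t-BuOH) ≈ 18 — bulky, strongly basic alkoxide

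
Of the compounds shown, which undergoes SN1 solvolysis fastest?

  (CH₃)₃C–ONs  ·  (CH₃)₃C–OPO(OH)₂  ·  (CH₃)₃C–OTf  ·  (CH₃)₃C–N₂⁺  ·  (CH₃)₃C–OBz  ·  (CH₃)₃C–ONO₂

(CH₃)₃C–N₂⁺

Identical carbon frameworks mean the comparison reduces to leaving-group quality.
A good leaving group is a weak base: the lower the pKₐ of its conjugate acid, the more readily it departs.
(CH₃)₃C–N₂⁺ loses N₂: no meaningful conjugate acid; N₂ departs as an exceptionally stable neutral molecule
(CH₃)₃C–OTf loses OTf⁻: pKₐ(CF₃SO₃H (triflic acid)) ≈ -14
(CH₃)₃C–ONs loses ONs⁻: pKₐ(p-O₂NC₆H₄SO₃H) ≈ -3.5
(CH₃)₃C–ONO₂ loses NO₃⁻: pKₐ(HNO₃) ≈ -1.3
(CH₃)₃C–OPO(OH)₂ loses H₂PO₄⁻: pKₐ(H₃PO₄) ≈ 2.1
(CH₃)₃C–OBz loses PhCOO⁻: pKₐ(C₆H₅COOH) ≈ 4.2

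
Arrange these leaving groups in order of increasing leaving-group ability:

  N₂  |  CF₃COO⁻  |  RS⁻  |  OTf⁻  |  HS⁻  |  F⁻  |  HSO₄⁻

RS⁻ < HS⁻ < F⁻ < CF₃COO⁻ < HSO₄⁻ < OTf⁻ < N₂

Rank by basicity of the departing species: weakest base leaves most easily.
N₂: no meaningful conjugate acid; N₂ departs as an exceptionally stable neutral molecule
OTf⁻: pKₐ(CF₃SO₃H (triflic acid)) ≈ -14 — charge spread over three oxygens and a CF₃ group; the premier leaving group in synthesis
HSO₄⁻: pKₐ(H₂SO₄) ≈ -3 — conjugate base of a strong mineral acid
CF₃COO⁻: pKₐ(CF₃COOH) ≈ 0.2 — strongly electron-withdrawing CF₃ stabilises the carboxylate
F⁻: pKₐ(HF) ≈ 3.2
HS⁻: pKₐ(H₂S) ≈ 7 — larger and more polarisable than the oxygen analogue
RS⁻: pKₐ(RSH (a thiol)) ≈ 10.5 — moderately basic; rarely leaves without activation
Reversing gives the worst-to-best order requested.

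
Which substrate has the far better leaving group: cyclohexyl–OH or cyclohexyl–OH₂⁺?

From cyclohexyl–OH the departing group would be OH⁻ (pKₐ(H₂O) ≈ 15.7). Strong base; essentially never leaves without prior activation.
From cyclohexyl–OH₂⁺ the leaving group is H₂O (pKₐ(H₃O⁺) ≈ -1.7). Neutral; leaves from a protonated alcohol (R–OH₂⁺).
(In practice cyclohexyl–OH₂⁺ is made from cyclohexyl–OH by protonation with strong acid, converting the leaving group from hydroxide to neutral water.)

cyclohexyl–OH₂⁺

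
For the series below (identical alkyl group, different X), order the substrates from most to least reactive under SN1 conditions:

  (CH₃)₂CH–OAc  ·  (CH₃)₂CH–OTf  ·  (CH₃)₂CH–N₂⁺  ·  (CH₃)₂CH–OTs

Same R in every case — rank the leaving groups.
A good leaving group is a weak base: the lower the pKₐ of its conjugate acid, the more readily it departs.
(CH₃)₂CH–N₂⁺ loses N₂: no meaningful conjugate acid; N₂ departs as an exceptionally stable neutral molecule
(CH₃)₂CH–OTf loses OTf⁻: pKₐ(CF₃SO₃H (triflic acid)) ≈ -14
(CH₃)₂CH–OTs loses OTs⁻: pKₐ(p-CH₃C₆H₄SO₃H (TsOH)) ≈ -2.8
(CH₃)₂CH–OAc loses AcO⁻: pKₐ(CH₃COOH) ≈ 4.8

(CH₃)₂CH–N₂⁺ > (CH₃)₂CH–OTf > (CH₃)₂CH–OTs > (CH₃)₂CH–OAc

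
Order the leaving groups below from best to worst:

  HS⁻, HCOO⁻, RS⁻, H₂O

The more stable X⁻ (or X) is on its own — i.e. the weaker a base it is — the better a leaving group it makes.
H₂O: pKₐ(H₃O⁺) ≈ -1.7
HCOO⁻: pKₐ(HCOOH) ≈ 3.8
HS⁻: pKₐ(H₂S) ≈ 7
RS⁻: pKₐ(RSH (a thiol)) ≈ 10.5

H₂O > HCOO⁻ > HS⁻ > RS⁻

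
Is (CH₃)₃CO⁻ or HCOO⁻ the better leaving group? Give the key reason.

HCOO⁻

HCOO⁻ is the better leaving group.
pKₐ(HCOOH) ≈ 3.8 versus pKₐ(t-BuOH) ≈ 18: HCOO⁻ is the much weaker base.
Resonance-stabilised carboxylate.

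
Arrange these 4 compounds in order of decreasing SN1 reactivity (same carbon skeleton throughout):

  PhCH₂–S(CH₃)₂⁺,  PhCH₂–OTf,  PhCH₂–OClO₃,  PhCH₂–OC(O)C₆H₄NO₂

PhCH₂–OTf > PhCH₂–OClO₃ > PhCH₂–S(CH₃)₂⁺ > PhCH₂–OC(O)C₆H₄NO₂

With the same alkyl group throughout, only the leaving group differentiates the rates.
Leaving-group ability tracks the stability of the departed species; conjugate-acid pKₐ is the usual yardstick (lower pKₐ → better LG).
PhCH₂–OTf loses OTf⁻: pKₐ(CF₃SO₃H (triflic acid)) ≈ -14
PhCH₂–OClO₃ loses ClO₄⁻: pKₐ(HClO₄) ≈ -10
PhCH₂–S(CH₃)₂⁺ loses SR'₂: pKₐ(R'₂SH⁺) ≈ -7
PhCH₂–OC(O)C₆H₄NO₂ loses p-O₂N–C₆H₄–COO⁻: pKₐ(p-nitrobenzoic acid) ≈ 3.4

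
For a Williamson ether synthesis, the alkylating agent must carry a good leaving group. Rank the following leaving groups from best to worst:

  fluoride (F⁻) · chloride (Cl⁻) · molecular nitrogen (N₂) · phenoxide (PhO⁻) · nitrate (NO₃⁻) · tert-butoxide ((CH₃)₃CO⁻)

The more stable X⁻ (or X) is on its own — i.e. the weaker a base it is — the better a leaving group it makes.
molecular nitrogen (N₂): no meaningful conjugate acid; N₂ departs as an exceptionally stable neutral molecule
chloride (Cl⁻): pKₐ(HCl) ≈ -7 — moderately weak base
nitrate (NO₃⁻): pKₐ(HNO₃) ≈ -1.3
fluoride (F⁻): pKₐ(HF) ≈ 3.2
phenoxide (PhO⁻): pKₐ(C₆H₅OH (phenol)) ≈ 10
tert-butoxide ((CH₃)₃CO⁻): pKₐ(t-BuOH) ≈ 18 — bulky, strongly basic alkoxide

molecular nitrogen (N₂) > chloride (Cl⁻) > nitrate (NO₃⁻) > fluoride (F⁻) > phenoxide (PhO⁻) > tert-butoxide ((CH₃)₃CO⁻)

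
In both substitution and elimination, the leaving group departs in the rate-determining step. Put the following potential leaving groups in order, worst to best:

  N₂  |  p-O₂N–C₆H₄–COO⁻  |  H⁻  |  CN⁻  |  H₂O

H⁻ < CN⁻ < p-O₂N–C₆H₄–COO⁻ < H₂O < N₂

N₂: no meaningful conjugate acid; N₂ departs as an exceptionally stable neutral molecule
H₂O: pKₐ(H₃O⁺) ≈ -1.7 — neutral; leaves from a protonated alcohol (R–OH₂⁺)
p-O₂N–C₆H₄–COO⁻: pKₐ(p-nitrobenzoic acid) ≈ 3.4 — electron-withdrawing nitro group stabilises the carboxylate
CN⁻: pKₐ(HCN) ≈ 9.2
H⁻: pKₐ(H₂) ≈ 36 — extremely strong base; leaves only in special hydride-transfer contexts
Listed from poorest to best leaving group as asked.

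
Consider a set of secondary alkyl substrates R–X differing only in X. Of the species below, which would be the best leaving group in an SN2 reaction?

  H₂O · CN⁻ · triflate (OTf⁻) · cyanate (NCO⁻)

triflate (OTf⁻)

Rank by basicity of the departing species: weakest base leaves most easily.
triflate (OTf⁻): pKₐ(CF₃SO₃H (triflic acid)) ≈ -14
H₂O: pKₐ(H₃O⁺) ≈ -1.7
cyanate (NCO⁻): pKₐ(HOCN) ≈ 3.5
CN⁻: pKₐ(HCN) ≈ 9.2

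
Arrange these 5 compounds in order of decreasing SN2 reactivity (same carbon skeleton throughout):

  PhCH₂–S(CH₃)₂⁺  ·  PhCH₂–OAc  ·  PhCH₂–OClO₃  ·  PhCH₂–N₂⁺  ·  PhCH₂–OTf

Identical carbon frameworks mean the comparison reduces to leaving-group quality.
Rank by basicity of the departing species: weakest base leaves most easily.
PhCH₂–N₂⁺ loses N₂: no meaningful conjugate acid; N₂ departs as an exceptionally stable neutral molecule
PhCH₂–OTf loses OTf⁻: pKₐ(CF₃SO₃H (triflic acid)) ≈ -14
PhCH₂–OClO₃ loses ClO₄⁻: pKₐ(HClO₄) ≈ -10
PhCH₂–S(CH₃)₂⁺ loses SR'₂: pKₐ(R'₂SH⁺) ≈ -7
PhCH₂–OAc loses AcO⁻: pKₐ(CH₃COOH) ≈ 4.8

PhCH₂–N₂⁺ > PhCH₂–OTf > PhCH₂–OClO₃ > PhCH₂–S(CH₃)₂⁺ > PhCH₂–OAc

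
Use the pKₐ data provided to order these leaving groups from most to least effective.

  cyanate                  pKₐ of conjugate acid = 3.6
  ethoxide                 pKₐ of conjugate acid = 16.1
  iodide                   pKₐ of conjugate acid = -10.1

iodide > cyanate > ethoxide

Lower conjugate-acid pKₐ ⇒ weaker base ⇒ better leaving group.
Sorting by the given values: iodide (-10.1), cyanate (3.6), ethoxide (16.1).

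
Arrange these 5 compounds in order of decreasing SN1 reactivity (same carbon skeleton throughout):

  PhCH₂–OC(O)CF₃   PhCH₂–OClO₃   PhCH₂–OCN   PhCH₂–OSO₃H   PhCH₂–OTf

PhCH₂–OTf > PhCH₂–OClO₃ > PhCH₂–OSO₃H > PhCH₂–OC(O)CF₃ > PhCH₂–OCN

Identical carbon frameworks mean the comparison reduces to leaving-group quality.
Rank by basicity of the departing species: weakest base leaves most easily.
PhCH₂–OTf loses OTf⁻: pKₐ(CF₃SO₃H (triflic acid)) ≈ -14
PhCH₂–OClO₃ loses ClO₄⁻: pKₐ(HClO₄) ≈ -10
PhCH₂–OSO₃H loses HSO₄⁻: pKₐ(H₂SO₄) ≈ -3
PhCH₂–OC(O)CF₃ loses CF₃COO⁻: pKₐ(CF₃COOH) ≈ 0.2
PhCH₂–OCN loses NCO⁻: pKₐ(HOCN) ≈ 3.5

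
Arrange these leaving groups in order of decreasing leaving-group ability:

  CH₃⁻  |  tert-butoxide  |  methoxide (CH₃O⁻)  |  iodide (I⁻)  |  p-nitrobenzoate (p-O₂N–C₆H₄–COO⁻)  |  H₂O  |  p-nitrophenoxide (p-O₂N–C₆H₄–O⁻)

Rank by basicity of the departing species: weakest base leaves most easily.
iodide (I⁻): pKₐ(HI) ≈ -10 — large, highly polarisable; very weak base
H₂O: pKₐ(H₃O⁺) ≈ -1.7 — neutral; leaves from a protonated alcohol (R–OH₂⁺)
p-nitrobenzoate (p-O₂N–C₆H₄–COO⁻): pKₐ(p-nitrobenzoic acid) ≈ 3.4 — electron-withdrawing nitro group stabilises the carboxylate
p-nitrophenoxide (p-O₂N–C₆H₄–O⁻): pKₐ(p-nitrophenol) ≈ 7.2
methoxide (CH₃O⁻): pKₐ(CH₃OH) ≈ 15.5 — strong base; alkoxides do not leave unassisted
tert-butoxide: pKₐ(t-BuOH) ≈ 18 — bulky, strongly basic alkoxide
CH₃⁻: pKₐ(CH₄) ≈ 48

iodide (I⁻) > H₂O > p-nitrobenzoate (p-O₂N–C₆H₄–COO⁻) > p-nitrophenoxide (p-O₂N–C₆H₄–O⁻) > methoxide (CH₃O⁻) > tert-butoxide > CH₃⁻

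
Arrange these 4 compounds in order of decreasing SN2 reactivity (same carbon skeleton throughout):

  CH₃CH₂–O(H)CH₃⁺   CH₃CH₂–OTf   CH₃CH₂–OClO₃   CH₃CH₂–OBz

The skeletons are identical, so relative rate is governed entirely by leaving-group ability.
A good leaving group is a weak base: the lower the pKₐ of its conjugate acid, the more readily it departs.
CH₃CH₂–OTf loses OTf⁻: pKₐ(CF₃SO₃H (triflic acid)) ≈ -14
CH₃CH₂–OClO₃ loses ClO₄⁻: pKₐ(HClO₄) ≈ -10
CH₃CH₂–O(H)CH₃⁺ loses R'OH: pKₐ(R'OH₂⁺) ≈ -2.4
CH₃CH₂–OBz loses PhCOO⁻: pKₐ(C₆H₅COOH) ≈ 4.2

CH₃CH₂–OTf > CH₃CH₂–OClO₃ > CH₃CH₂–O(H)CH₃⁺ > CH₃CH₂–OBz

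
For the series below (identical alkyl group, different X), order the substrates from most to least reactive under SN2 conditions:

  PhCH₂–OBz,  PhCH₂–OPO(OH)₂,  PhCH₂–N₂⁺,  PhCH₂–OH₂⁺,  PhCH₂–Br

PhCH₂–N₂⁺ > PhCH₂–Br > PhCH₂–OH₂⁺ > PhCH₂–OPO(OH)₂ > PhCH₂–OBz

The skeletons are identical, so relative rate is governed entirely by leaving-group ability.
A good leaving group is a weak base: the lower the pKₐ of its conjugate acid, the more readily it departs.
PhCH₂–N₂⁺ loses N₂: no meaningful conjugate acid; N₂ departs as an exceptionally stable neutral molecule
PhCH₂–Br loses Br⁻: pKₐ(HBr) ≈ -9
PhCH₂–OH₂⁺ loses H₂O: pKₐ(H₃O⁺) ≈ -1.7
PhCH₂–OPO(OH)₂ loses H₂PO₄⁻: pKₐ(H₃PO₄) ≈ 2.1
PhCH₂–OBz loses PhCOO⁻: pKₐ(C₆H₅COOH) ≈ 4.2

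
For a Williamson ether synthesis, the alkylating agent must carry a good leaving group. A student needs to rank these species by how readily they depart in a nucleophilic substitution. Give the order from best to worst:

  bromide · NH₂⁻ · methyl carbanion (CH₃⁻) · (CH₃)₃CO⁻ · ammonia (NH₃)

bromide: pKₐ(HBr) ≈ -9
ammonia (NH₃): pKₐ(NH₄⁺) ≈ 9.2
(CH₃)₃CO⁻: pKₐ(t-BuOH) ≈ 18
NH₂⁻: pKₐ(NH₃) ≈ 38
methyl carbanion (CH₃⁻): pKₐ(CH₄) ≈ 48

bromide > ammonia (NH₃) > (CH₃)₃CO⁻ > NH₂⁻ > methyl carbanion (CH₃⁻)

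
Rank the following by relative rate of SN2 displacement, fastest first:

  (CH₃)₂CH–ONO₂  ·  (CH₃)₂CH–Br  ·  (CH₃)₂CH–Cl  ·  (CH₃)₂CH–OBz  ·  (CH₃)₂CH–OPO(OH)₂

The skeletons are identical, so relative rate is governed entirely by leaving-group ability.
A good leaving group is a weak base: the lower the pKₐ of its conjugate acid, the more readily it departs.
(CH₃)₂CH–Br loses Br⁻: pKₐ(HBr) ≈ -9
(CH₃)₂CH–Cl loses Cl⁻: pKₐ(HCl) ≈ -7
(CH₃)₂CH–ONO₂ loses NO₃⁻: pKₐ(HNO₃) ≈ -1.3
(CH₃)₂CH–OPO(OH)₂ loses H₂PO₄⁻: pKₐ(H₃PO₄) ≈ 2.1
(CH₃)₂CH–OBz loses PhCOO⁻: pKₐ(C₆H₅COOH) ≈ 4.2

(CH₃)₂CH–Br > (CH₃)₂CH–Cl > (CH₃)₂CH–ONO₂ > (CH₃)₂CH–OPO(OH)₂ > (CH₃)₂CH–OBz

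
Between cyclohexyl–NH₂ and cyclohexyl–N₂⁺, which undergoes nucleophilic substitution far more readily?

cyclohexyl–N₂⁺

From cyclohexyl–NH₂ the departing group would be NH₂⁻ (pKₐ(NH₃) ≈ 38). Extremely strong base; never a leaving group.
From cyclohexyl–N₂⁺ the leaving group is N₂ (no meaningful conjugate acid; N₂ departs as an exceptionally stable neutral molecule).
(In practice cyclohexyl–N₂⁺ is made from cyclohexyl–NH₂ by diazotisation (NaNO₂ / HCl, 0 °C), generating a diazonium salt that expels N₂.)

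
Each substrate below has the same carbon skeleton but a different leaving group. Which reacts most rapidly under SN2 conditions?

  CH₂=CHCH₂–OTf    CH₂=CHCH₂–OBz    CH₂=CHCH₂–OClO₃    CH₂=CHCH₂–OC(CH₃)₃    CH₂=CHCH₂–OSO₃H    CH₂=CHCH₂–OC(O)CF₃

CH₂=CHCH₂–OTf

Same R in every case — rank the leaving groups.
A good leaving group is a weak base: the lower the pKₐ of its conjugate acid, the more readily it departs.
CH₂=CHCH₂–OTf loses OTf⁻: pKₐ(CF₃SO₃H (triflic acid)) ≈ -14
CH₂=CHCH₂–OClO₃ loses ClO₄⁻: pKₐ(HClO₄) ≈ -10
CH₂=CHCH₂–OSO₃H loses HSO₄⁻: pKₐ(H₂SO₄) ≈ -3
CH₂=CHCH₂–OC(O)CF₃ loses CF₃COO⁻: pKₐ(CF₃COOH) ≈ 0.2
CH₂=CHCH₂–OBz loses PhCOO⁻: pKₐ(C₆H₅COOH) ≈ 4.2
CH₂=CHCH₂–OC(CH₃)₃ loses (CH₃)₃CO⁻: pKₐ(t-BuOH) ≈ 18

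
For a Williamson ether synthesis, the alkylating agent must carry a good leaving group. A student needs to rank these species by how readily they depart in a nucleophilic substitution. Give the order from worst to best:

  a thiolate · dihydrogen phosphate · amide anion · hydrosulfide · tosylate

Rank by basicity of the departing species: weakest base leaves most easily.
tosylate: pKₐ(p-CH₃C₆H₄SO₃H (TsOH)) ≈ -2.8
dihydrogen phosphate: pKₐ(H₃PO₄) ≈ 2.1
hydrosulfide: pKₐ(H₂S) ≈ 7
a thiolate: pKₐ(RSH (a thiol)) ≈ 10.5
amide anion: pKₐ(NH₃) ≈ 38
Reversing gives the worst-to-best order requested.

amide anion < a thiolate < hydrosulfide < dihydrogen phosphate < tosylate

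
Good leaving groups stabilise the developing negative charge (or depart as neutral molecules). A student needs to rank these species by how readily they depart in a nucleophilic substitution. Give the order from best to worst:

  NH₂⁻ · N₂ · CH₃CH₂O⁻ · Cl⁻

N₂: no meaningful conjugate acid; N₂ departs as an exceptionally stable neutral molecule
Cl⁻: pKₐ(HCl) ≈ -7
CH₃CH₂O⁻: pKₐ(CH₃CH₂OH) ≈ 16
NH₂⁻: pKₐ(NH₃) ≈ 38

N₂ > Cl⁻ > CH₃CH₂O⁻ > NH₂⁻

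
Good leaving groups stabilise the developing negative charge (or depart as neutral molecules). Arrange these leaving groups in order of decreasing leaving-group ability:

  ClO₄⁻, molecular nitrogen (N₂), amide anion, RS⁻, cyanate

molecular nitrogen (N₂) > ClO₄⁻ > cyanate > RS⁻ > amide anion

A good leaving group is a weak base: the lower the pKₐ of its conjugate acid, the more readily it departs.
molecular nitrogen (N₂): no meaningful conjugate acid; N₂ departs as an exceptionally stable neutral molecule
ClO₄⁻: pKₐ(HClO₄) ≈ -10
cyanate: pKₐ(HOCN) ≈ 3.5
RS⁻: pKₐ(RSH (a thiol)) ≈ 10.5
amide anion: pKₐ(NH₃) ≈ 38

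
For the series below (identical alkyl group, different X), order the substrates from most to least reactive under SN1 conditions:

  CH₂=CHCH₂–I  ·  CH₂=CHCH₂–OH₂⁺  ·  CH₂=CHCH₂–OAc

CH₂=CHCH₂–I > CH₂=CHCH₂–OH₂⁺ > CH₂=CHCH₂–OAc

Identical carbon frameworks mean the comparison reduces to leaving-group quality.
The more stable X⁻ (or X) is on its own — i.e. the weaker a base it is — the better a leaving group it makes.
CH₂=CHCH₂–I loses I⁻: pKₐ(HI) ≈ -10
CH₂=CHCH₂–OH₂⁺ loses H₂O: pKₐ(H₃O⁺) ≈ -1.7
CH₂=CHCH₂–OAc loses AcO⁻: pKₐ(CH₃COOH) ≈ 4.8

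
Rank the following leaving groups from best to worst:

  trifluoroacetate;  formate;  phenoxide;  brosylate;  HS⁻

brosylate > trifluoroacetate > formate > HS⁻ > phenoxide

brosylate: pKₐ(p-BrC₆H₄SO₃H) ≈ -2.8 — arenesulfonate with a p-bromo substituent
trifluoroacetate: pKₐ(CF₃COOH) ≈ 0.2 — strongly electron-withdrawing CF₃ stabilises the carboxylate
formate: pKₐ(HCOOH) ≈ 3.8
HS⁻: pKₐ(H₂S) ≈ 7 — larger and more polarisable than the oxygen analogue
phenoxide: pKₐ(C₆H₅OH (phenol)) ≈ 10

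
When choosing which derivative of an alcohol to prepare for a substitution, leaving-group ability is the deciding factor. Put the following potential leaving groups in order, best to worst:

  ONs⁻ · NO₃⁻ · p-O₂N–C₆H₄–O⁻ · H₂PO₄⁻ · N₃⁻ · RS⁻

ONs⁻: pKₐ(p-O₂NC₆H₄SO₃H) ≈ -3.5
NO₃⁻: pKₐ(HNO₃) ≈ -1.3
H₂PO₄⁻: pKₐ(H₃PO₄) ≈ 2.1
N₃⁻: pKₐ(HN₃) ≈ 4.7
p-O₂N–C₆H₄–O⁻: pKₐ(p-nitrophenol) ≈ 7.2
RS⁻: pKₐ(RSH (a thiol)) ≈ 10.5

ONs⁻ > NO₃⁻ > H₂PO₄⁻ > N₃⁻ > p-O₂N–C₆H₄–O⁻ > RS⁻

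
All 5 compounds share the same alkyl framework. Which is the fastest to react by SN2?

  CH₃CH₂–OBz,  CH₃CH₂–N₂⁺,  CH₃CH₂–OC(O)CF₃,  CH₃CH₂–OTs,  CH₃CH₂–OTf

CH₃CH₂–N₂⁺

The skeletons are identical, so relative rate is governed entirely by leaving-group ability.
Rank by basicity of the departing species: weakest base leaves most easily.
CH₃CH₂–N₂⁺ loses N₂: no meaningful conjugate acid; N₂ departs as an exceptionally stable neutral molecule
CH₃CH₂–OTf loses OTf⁻: pKₐ(CF₃SO₃H (triflic acid)) ≈ -14
CH₃CH₂–OTs loses OTs⁻: pKₐ(p-CH₃C₆H₄SO₃H (TsOH)) ≈ -2.8
CH₃CH₂–OC(O)CF₃ loses CF₃COO⁻: pKₐ(CF₃COOH) ≈ 0.2
CH₃CH₂–OBz loses PhCOO⁻: pKₐ(C₆H₅COOH) ≈ 4.2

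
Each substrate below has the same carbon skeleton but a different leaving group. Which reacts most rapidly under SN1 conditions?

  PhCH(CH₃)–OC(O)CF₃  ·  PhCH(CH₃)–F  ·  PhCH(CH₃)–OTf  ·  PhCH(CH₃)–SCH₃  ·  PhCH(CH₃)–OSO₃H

Same R in every case — rank the leaving groups.
The more stable X⁻ (or X) is on its own — i.e. the weaker a base it is — the better a leaving group it makes.
PhCH(CH₃)–OTf loses OTf⁻: pKₐ(CF₃SO₃H (triflic acid)) ≈ -14
PhCH(CH₃)–OSO₃H loses HSO₄⁻: pKₐ(H₂SO₄) ≈ -3
PhCH(CH₃)–OC(O)CF₃ loses CF₃COO⁻: pKₐ(CF₃COOH) ≈ 0.2
PhCH(CH₃)–F loses F⁻: pKₐ(HF) ≈ 3.2
PhCH(CH₃)–SCH₃ loses RS⁻: pKₐ(RSH (a thiol)) ≈ 10.5

PhCH(CH₃)–OTf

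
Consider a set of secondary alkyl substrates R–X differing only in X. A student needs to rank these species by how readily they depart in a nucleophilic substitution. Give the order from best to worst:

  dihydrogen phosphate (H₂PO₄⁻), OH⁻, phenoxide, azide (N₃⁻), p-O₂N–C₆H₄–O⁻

dihydrogen phosphate (H₂PO₄⁻) > azide (N₃⁻) > p-O₂N–C₆H₄–O⁻ > phenoxide > OH⁻

Rank by basicity of the departing species: weakest base leaves most easily.
dihydrogen phosphate (H₂PO₄⁻): pKₐ(H₃PO₄) ≈ 2.1
azide (N₃⁻): pKₐ(HN₃) ≈ 4.7
p-O₂N–C₆H₄–O⁻: pKₐ(p-nitrophenol) ≈ 7.2
phenoxide: pKₐ(C₆H₅OH (phenol)) ≈ 10
OH⁻: pKₐ(H₂O) ≈ 15.7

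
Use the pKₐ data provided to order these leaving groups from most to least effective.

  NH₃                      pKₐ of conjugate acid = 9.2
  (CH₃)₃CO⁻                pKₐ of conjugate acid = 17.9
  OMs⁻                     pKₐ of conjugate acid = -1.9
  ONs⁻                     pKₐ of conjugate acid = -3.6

Lower conjugate-acid pKₐ ⇒ weaker base ⇒ better leaving group.
Sorting by the given values: ONs⁻ (-3.6), OMs⁻ (-1.9), NH₃ (9.2), (CH₃)₃CO⁻ (17.9).

ONs⁻ > OMs⁻ > NH₃ > (CH₃)₃CO⁻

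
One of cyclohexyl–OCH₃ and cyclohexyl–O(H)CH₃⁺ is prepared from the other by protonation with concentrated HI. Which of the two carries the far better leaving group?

cyclohexyl–O(H)CH₃⁺

From cyclohexyl–OCH₃ the departing group would be CH₃O⁻ (pKₐ(CH₃OH) ≈ 15.5). Strong base; alkoxides do not leave unassisted.
From cyclohexyl–O(H)CH₃⁺ the leaving group is R'OH (pKₐ(R'OH₂⁺) ≈ -2.4). Neutral; leaves from a protonated ether (an oxonium ion, R–O(H)R'⁺).
Protonation with concentrated HI works by allowing neutral methanol, rather than methoxide, to depart, making cyclohexyl–O(H)CH₃⁺ enormously more reactive.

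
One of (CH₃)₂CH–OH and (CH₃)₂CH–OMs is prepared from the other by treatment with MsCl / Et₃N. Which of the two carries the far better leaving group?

From (CH₃)₂CH–OH the departing group would be OH⁻ (pKₐ(H₂O) ≈ 15.7). Strong base; essentially never leaves without prior activation.
From (CH₃)₂CH–OMs the leaving group is OMs⁻ (pKₐ(CH₃SO₃H (MsOH)) ≈ -1.9). Resonance-delocalised alkanesulfonate.
Treatment with MsCl / Et₃N works by converting the hydroxyl into a mesylate, making (CH₃)₂CH–OMs enormously more reactive.

(CH₃)₂CH–OMs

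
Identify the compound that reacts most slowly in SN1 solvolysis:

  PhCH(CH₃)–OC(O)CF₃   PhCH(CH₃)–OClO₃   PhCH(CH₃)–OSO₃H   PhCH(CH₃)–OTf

PhCH(CH₃)–OC(O)CF₃

Identical carbon frameworks mean the comparison reduces to leaving-group quality.
Rank by basicity of the departing species: weakest base leaves most easily.
PhCH(CH₃)–OTf loses OTf⁻: pKₐ(CF₃SO₃H (triflic acid)) ≈ -14
PhCH(CH₃)–OClO₃ loses ClO₄⁻: pKₐ(HClO₄) ≈ -10
PhCH(CH₃)–OSO₃H loses HSO₄⁻: pKₐ(H₂SO₄) ≈ -3
PhCH(CH₃)–OC(O)CF₃ loses CF₃COO⁻: pKₐ(CF₃COOH) ≈ 0.2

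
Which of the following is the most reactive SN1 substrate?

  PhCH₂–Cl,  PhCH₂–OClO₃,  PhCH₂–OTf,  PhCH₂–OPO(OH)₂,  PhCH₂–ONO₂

PhCH₂–OTf

Identical carbon frameworks mean the comparison reduces to leaving-group quality.
Leaving-group ability tracks the stability of the departed species; conjugate-acid pKₐ is the usual yardstick (lower pKₐ → better LG).
PhCH₂–OTf loses OTf⁻: pKₐ(CF₃SO₃H (triflic acid)) ≈ -14
PhCH₂–OClO₃ loses ClO₄⁻: pKₐ(HClO₄) ≈ -10
PhCH₂–Cl loses Cl⁻: pKₐ(HCl) ≈ -7
PhCH₂–ONO₂ loses NO₃⁻: pKₐ(HNO₃) ≈ -1.3
PhCH₂–OPO(OH)₂ loses H₂PO₄⁻: pKₐ(H₃PO₄) ≈ 2.1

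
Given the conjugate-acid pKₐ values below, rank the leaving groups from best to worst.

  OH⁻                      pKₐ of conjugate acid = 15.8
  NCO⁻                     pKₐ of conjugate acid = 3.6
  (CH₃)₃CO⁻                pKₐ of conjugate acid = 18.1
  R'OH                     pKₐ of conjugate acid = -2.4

Lower conjugate-acid pKₐ ⇒ weaker base ⇒ better leaving group.
Sorting by the given values: R'OH (-2.4), NCO⁻ (3.6), OH⁻ (15.8), (CH₃)₃CO⁻ (18.1).

R'OH > NCO⁻ > OH⁻ > (CH₃)₃CO⁻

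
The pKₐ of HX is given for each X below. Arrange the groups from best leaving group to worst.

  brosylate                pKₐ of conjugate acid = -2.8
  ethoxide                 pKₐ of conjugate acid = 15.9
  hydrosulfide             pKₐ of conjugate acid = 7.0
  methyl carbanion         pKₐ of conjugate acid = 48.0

Lower conjugate-acid pKₐ ⇒ weaker base ⇒ better leaving group.
Sorting by the given values: brosylate (-2.8), hydrosulfide (7.0), ethoxide (15.9), methyl carbanion (48.0).

brosylate > hydrosulfide > ethoxide > methyl carbanion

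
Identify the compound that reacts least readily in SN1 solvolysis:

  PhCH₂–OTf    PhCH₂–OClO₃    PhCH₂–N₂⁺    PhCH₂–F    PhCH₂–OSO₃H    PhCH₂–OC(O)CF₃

With the same alkyl group throughout, only the leaving group differentiates the rates.
The more stable X⁻ (or X) is on its own — i.e. the weaker a base it is — the better a leaving group it makes.
PhCH₂–N₂⁺ loses N₂: no meaningful conjugate acid; N₂ departs as an exceptionally stable neutral molecule
PhCH₂–OTf loses OTf⁻: pKₐ(CF₃SO₃H (triflic acid)) ≈ -14
PhCH₂–OClO₃ loses ClO₄⁻: pKₐ(HClO₄) ≈ -10
PhCH₂–OSO₃H loses HSO₄⁻: pKₐ(H₂SO₄) ≈ -3
PhCH₂–OC(O)CF₃ loses CF₃COO⁻: pKₐ(CF₃COOH) ≈ 0.2
PhCH₂–F loses F⁻: pKₐ(HF) ≈ 3.2

PhCH₂–F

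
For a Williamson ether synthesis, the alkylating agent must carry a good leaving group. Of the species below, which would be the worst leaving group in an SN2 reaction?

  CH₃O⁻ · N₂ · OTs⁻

CH₃O⁻

Leaving-group ability tracks the stability of the departed species; conjugate-acid pKₐ is the usual yardstick (lower pKₐ → better LG).
N₂: no meaningful conjugate acid; N₂ departs as an exceptionally stable neutral molecule
OTs⁻: pKₐ(p-CH₃C₆H₄SO₃H (TsOH)) ≈ -2.8
CH₃O⁻: pKₐ(CH₃OH) ≈ 15.5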